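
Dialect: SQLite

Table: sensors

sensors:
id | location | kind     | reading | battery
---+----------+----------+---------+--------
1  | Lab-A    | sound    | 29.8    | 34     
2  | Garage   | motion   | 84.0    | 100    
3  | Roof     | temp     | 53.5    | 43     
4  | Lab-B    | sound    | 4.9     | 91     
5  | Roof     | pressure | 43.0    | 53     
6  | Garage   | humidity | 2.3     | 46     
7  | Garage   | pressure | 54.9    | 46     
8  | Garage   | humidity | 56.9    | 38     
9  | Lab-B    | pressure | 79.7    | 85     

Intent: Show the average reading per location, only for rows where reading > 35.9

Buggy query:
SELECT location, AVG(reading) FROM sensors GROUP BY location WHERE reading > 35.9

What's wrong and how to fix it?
Bug: Row-level WHERE must come before GROUP BY in the clause order

Fix: Move the WHERE clause before GROUP BY

Corrected query:
SELECT location, AVG(reading) FROM sensors WHERE reading > 35.9 GROUP BY location

Result:
location | AVG(reading)
---------+-------------
Garage   | 65.266667   
Lab-B    | 79.7        
Roof     | 48.25       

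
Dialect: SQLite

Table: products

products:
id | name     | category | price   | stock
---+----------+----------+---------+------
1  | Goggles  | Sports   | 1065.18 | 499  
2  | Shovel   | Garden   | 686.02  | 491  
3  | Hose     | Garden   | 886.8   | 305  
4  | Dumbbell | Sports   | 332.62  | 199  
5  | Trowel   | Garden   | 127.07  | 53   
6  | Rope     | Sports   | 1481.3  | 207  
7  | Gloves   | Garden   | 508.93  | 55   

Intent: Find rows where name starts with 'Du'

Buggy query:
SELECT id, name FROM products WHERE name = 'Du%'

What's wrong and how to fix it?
Bug: Wildcards only work with LIKE; '=' treats '%' as a literal character

Fix: Use LIKE for wildcard pattern matching

Corrected query:
SELECT id, name FROM products WHERE name LIKE 'Du%'

Result:
id | name    
---+---------
4  | Dumbbell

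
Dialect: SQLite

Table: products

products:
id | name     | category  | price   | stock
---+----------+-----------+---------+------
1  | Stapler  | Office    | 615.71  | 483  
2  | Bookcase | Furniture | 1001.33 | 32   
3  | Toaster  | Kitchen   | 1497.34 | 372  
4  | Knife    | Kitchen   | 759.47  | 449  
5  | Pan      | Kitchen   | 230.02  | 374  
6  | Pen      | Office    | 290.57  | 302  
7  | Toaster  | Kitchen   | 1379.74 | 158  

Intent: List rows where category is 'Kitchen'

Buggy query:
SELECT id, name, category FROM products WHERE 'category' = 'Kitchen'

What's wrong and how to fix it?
Bug: 'category' in single quotes is a string literal, not the column; the comparison is literal-vs-literal and never true

Fix: Reference the column as category without single quotes

Corrected query:
SELECT id, name, category FROM products WHERE category = 'Kitchen'

Result:
id | name    | category
---+---------+---------
3  | Toaster | Kitchen 
4  | Knife   | Kitchen 
5  | Pan     | Kitchen 
7  | Toaster | Kitchen 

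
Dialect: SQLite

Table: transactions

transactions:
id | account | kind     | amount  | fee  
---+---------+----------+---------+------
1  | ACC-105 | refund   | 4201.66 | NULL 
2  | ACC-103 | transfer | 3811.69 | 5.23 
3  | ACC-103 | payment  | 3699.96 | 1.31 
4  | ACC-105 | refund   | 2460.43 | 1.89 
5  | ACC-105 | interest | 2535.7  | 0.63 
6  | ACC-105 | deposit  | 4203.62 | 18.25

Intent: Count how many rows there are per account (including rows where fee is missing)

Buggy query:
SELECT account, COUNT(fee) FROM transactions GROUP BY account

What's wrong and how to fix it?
Bug: COUNT(column) counts non-NULL values only; rows with NULL fee aren't counted

Fix: Replace COUNT(fee) with COUNT(*)

Corrected query:
SELECT account, COUNT(*) FROM transactions GROUP BY account

Result:
account | COUNT(*)
--------+---------
ACC-103 | 2       
ACC-105 | 4       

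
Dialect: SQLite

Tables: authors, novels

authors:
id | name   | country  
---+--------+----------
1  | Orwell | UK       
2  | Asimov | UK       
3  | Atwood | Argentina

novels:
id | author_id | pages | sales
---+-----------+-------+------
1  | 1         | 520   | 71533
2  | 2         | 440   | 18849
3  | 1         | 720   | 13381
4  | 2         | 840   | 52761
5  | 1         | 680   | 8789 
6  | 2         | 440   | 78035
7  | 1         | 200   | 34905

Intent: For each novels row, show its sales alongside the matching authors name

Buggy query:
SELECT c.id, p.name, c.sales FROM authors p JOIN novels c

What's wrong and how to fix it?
Bug: Missing join condition: each novels row is matched to all authors rows instead of just its own

Fix: Specify the join condition linking the foreign key to the parent id

Corrected query:
SELECT c.id, p.name, c.sales FROM authors p JOIN novels c ON c.author_id = p.id

Result:
id | name   | sales
---+--------+------
1  | Orwell | 71533
2  | Asimov | 18849
3  | Orwell | 13381
4  | Asimov | 52761
5  | Orwell | 8789 
6  | Asimov | 78035
7  | Orwell | 34905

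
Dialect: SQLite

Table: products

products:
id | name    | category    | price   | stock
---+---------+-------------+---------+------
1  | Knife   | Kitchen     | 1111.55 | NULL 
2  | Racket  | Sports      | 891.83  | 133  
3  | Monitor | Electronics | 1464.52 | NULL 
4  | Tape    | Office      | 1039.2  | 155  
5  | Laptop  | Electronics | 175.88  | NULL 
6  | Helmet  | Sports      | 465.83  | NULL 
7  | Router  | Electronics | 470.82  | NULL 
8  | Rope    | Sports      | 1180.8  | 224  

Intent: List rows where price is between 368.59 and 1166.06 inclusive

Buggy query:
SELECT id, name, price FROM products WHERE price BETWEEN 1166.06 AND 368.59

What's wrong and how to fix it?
Bug: BETWEEN expects the lower bound first; with 1166.06 AND 368.59 the range is empty

Fix: Swap the bounds so the smaller value comes first

Corrected query:
SELECT id, name, price FROM products WHERE price BETWEEN 368.59 AND 1166.06

Result:
id | name   | price  
---+--------+--------
1  | Knife  | 1111.55
2  | Racket | 891.83 
4  | Tape   | 1039.2 
6  | Helmet | 465.83 
7  | Router | 470.82 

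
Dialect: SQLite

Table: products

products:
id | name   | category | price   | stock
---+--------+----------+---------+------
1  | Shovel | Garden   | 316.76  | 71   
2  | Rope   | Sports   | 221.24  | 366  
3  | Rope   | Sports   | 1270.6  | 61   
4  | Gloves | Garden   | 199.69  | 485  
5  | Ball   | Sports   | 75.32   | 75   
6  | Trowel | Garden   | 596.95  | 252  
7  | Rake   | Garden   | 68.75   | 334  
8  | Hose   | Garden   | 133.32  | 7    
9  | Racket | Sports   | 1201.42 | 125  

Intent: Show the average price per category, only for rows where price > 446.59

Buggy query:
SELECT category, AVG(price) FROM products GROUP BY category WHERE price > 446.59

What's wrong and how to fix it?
Bug: WHERE cannot follow GROUP BY

Fix: Move the WHERE clause before GROUP BY

Corrected query:
SELECT category, AVG(price) FROM products WHERE price > 446.59 GROUP BY category

Result:
category | AVG(price)
---------+-----------
Garden   | 596.95    
Sports   | 1236.01   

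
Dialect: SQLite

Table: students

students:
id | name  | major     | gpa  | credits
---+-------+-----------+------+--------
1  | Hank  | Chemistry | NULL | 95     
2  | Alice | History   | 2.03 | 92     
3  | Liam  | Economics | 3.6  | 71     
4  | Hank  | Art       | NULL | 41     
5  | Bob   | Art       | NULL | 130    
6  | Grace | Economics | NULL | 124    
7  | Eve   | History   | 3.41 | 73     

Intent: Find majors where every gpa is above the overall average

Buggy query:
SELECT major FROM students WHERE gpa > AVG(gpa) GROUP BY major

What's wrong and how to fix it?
Bug: AVG() is an aggregate; it can't sit directly in WHERE

Fix: Use a subquery for AVG and a HAVING MIN(...) filter so the condition holds for every row in the group

Corrected query:
SELECT major FROM students GROUP BY major HAVING MIN(gpa) > (SELECT AVG(gpa) FROM students)

Result:
major    
---------
Economics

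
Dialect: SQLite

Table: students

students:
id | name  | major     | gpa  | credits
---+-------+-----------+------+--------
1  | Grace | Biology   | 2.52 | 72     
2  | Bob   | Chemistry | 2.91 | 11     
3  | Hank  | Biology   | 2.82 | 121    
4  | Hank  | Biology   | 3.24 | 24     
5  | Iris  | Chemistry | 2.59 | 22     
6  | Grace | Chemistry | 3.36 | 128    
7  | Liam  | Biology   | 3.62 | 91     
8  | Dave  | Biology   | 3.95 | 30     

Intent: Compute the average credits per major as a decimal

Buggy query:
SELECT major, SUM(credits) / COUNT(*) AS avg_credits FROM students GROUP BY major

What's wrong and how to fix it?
Bug: SUM(credits) and COUNT(*) are both integers; the division truncates the fractional part

Fix: Cast one side to REAL so the division keeps the fractional part

Corrected query:
SELECT major, SUM(credits) * 1.0 / COUNT(*) AS avg_credits FROM students GROUP BY major

Result:
major     | avg_credits
----------+------------
Biology   | 67.6       
Chemistry | 53.666667  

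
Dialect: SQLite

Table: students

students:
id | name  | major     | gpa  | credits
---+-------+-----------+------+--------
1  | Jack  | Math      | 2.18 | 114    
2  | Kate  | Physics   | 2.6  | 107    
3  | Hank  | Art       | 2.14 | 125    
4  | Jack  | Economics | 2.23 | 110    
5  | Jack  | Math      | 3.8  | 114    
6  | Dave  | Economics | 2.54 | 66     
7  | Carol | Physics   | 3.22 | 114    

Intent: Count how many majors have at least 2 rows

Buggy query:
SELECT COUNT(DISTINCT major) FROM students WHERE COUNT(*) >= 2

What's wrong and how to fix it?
Bug: WHERE filters individual rows, not groups, so a group-level COUNT is invalid there

Fix: Group first with HAVING COUNT(*) >= 2, then COUNT the resulting groups

Corrected query:
SELECT COUNT(*) FROM (SELECT major FROM students GROUP BY major HAVING COUNT(*) >= 2)

Result:
COUNT(*)
--------
3       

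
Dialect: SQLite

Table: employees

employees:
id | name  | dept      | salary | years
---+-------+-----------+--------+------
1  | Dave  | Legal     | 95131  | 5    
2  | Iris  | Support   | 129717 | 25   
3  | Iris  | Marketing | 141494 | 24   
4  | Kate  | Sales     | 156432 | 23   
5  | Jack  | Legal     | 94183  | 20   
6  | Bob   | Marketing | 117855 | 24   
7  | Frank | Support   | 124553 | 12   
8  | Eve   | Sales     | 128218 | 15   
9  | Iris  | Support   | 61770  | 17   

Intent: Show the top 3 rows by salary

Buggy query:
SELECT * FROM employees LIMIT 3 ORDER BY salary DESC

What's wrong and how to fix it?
Bug: LIMIT must come after ORDER BY

Fix: Swap the clauses: ORDER BY first, then LIMIT

Corrected query:
SELECT * FROM employees ORDER BY salary DESC LIMIT 3

Result:
id | name | dept      | salary | years
---+------+-----------+--------+------
4  | Kate | Sales     | 156432 | 23   
3  | Iris | Marketing | 141494 | 24   
2  | Iris | Support   | 129717 | 25   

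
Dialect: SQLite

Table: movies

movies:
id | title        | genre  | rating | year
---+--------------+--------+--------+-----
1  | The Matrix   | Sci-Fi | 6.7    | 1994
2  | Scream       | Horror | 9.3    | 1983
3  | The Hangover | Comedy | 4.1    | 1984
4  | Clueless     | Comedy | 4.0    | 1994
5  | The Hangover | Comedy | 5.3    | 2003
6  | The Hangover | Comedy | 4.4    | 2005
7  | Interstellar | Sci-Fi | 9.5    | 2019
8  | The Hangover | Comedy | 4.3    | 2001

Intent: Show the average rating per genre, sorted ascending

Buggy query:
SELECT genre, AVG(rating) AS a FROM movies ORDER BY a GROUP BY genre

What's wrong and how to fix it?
Bug: GROUP BY must precede ORDER BY

Fix: Reorder: SELECT … FROM … GROUP BY … ORDER BY …

Corrected query:
SELECT genre, AVG(rating) AS a FROM movies GROUP BY genre ORDER BY a

Result:
genre  | a   
-------+-----
Comedy | 4.42
Sci-Fi | 8.1 
Horror | 9.3 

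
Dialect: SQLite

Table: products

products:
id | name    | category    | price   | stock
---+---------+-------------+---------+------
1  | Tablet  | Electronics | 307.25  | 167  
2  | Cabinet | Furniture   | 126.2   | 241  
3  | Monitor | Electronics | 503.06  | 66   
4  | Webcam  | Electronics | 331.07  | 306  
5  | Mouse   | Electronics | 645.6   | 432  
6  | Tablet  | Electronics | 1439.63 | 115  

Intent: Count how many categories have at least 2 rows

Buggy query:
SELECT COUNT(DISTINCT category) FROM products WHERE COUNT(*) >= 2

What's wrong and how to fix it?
Bug: COUNT(*) cannot appear in WHERE; the per-group count doesn't exist yet

Fix: Group first with HAVING COUNT(*) >= 2, then COUNT the resulting groups

Corrected query:
SELECT COUNT(*) FROM (SELECT category FROM products GROUP BY category HAVING COUNT(*) >= 2)

Result:
COUNT(*)
--------
1       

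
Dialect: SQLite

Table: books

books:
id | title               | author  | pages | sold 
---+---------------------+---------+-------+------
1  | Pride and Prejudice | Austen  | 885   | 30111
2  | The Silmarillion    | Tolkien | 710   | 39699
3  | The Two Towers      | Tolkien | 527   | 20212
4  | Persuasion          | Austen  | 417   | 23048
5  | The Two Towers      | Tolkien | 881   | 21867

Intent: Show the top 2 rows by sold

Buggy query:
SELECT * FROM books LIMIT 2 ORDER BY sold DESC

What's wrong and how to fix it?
Bug: LIMIT must come after ORDER BY

Fix: Swap the clauses: ORDER BY first, then LIMIT

Corrected query:
SELECT * FROM books ORDER BY sold DESC LIMIT 2

Result:
id | title               | author  | pages | sold 
---+---------------------+---------+-------+------
2  | The Silmarillion    | Tolkien | 710   | 39699
1  | Pride and Prejudice | Austen  | 885   | 30111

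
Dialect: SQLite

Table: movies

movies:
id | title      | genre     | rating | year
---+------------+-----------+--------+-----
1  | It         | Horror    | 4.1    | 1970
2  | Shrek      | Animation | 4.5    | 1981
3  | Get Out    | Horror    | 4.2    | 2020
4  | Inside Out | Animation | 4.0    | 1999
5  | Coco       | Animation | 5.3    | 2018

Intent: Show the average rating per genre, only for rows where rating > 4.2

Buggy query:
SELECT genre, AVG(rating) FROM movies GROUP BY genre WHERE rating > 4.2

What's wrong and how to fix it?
Bug: Row-level WHERE must come before GROUP BY in the clause order

Fix: Move the WHERE clause before GROUP BY

Corrected query:
SELECT genre, AVG(rating) FROM movies WHERE rating > 4.2 GROUP BY genre

Result:
genre     | AVG(rating)
----------+------------
Animation | 4.9        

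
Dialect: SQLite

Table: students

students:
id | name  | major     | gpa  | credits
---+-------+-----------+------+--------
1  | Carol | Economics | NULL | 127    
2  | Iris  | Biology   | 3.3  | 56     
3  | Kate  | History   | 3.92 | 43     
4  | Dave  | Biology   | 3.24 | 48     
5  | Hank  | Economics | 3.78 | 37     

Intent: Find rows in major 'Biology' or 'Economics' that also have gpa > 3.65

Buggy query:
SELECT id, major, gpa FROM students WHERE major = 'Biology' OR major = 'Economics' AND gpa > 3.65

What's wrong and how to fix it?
Bug: AND binds tighter than OR, so this parses as major = 'Biology' OR (major = 'Economics' AND gpa > 3.65)

Fix: Add parentheses around the OR so the AND applies to both alternatives

Corrected query:
SELECT id, major, gpa FROM students WHERE (major = 'Biology' OR major = 'Economics') AND gpa > 3.65

Result:
id | major     | gpa 
---+-----------+-----
5  | Economics | 3.78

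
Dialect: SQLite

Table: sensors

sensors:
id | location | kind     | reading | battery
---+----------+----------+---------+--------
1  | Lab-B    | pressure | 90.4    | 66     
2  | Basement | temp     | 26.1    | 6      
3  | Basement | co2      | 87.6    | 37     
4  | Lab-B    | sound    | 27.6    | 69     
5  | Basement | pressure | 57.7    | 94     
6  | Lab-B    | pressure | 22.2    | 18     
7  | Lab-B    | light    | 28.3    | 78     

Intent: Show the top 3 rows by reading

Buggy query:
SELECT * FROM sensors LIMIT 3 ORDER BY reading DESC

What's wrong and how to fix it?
Bug: LIMIT must come after ORDER BY

Fix: Swap the clauses: ORDER BY first, then LIMIT

Corrected query:
SELECT * FROM sensors ORDER BY reading DESC LIMIT 3

Result:
id | location | kind     | reading | battery
---+----------+----------+---------+--------
1  | Lab-B    | pressure | 90.4    | 66     
3  | Basement | co2      | 87.6    | 37     
5  | Basement | pressure | 57.7    | 94     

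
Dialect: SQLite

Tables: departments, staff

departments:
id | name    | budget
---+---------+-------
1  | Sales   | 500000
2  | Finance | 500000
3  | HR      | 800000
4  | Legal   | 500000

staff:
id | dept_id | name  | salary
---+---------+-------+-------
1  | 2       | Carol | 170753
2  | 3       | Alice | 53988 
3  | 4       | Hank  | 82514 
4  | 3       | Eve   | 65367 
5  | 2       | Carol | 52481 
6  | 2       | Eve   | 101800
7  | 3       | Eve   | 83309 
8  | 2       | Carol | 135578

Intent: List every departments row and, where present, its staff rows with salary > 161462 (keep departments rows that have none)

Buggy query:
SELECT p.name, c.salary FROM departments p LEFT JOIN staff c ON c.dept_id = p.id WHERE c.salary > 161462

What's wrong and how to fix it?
Bug: Filtering c.salary in WHERE discards the NULL rows produced by LEFT JOIN, turning it into an inner join

Fix: Move the right-table condition into the ON clause so unmatched parents are kept

Corrected query:
SELECT p.name, c.salary FROM departments p LEFT JOIN staff c ON c.dept_id = p.id AND c.salary > 161462

Result:
name    | salary
--------+-------
Sales   | NULL  
Finance | 170753
HR      | NULL  
Legal   | NULL  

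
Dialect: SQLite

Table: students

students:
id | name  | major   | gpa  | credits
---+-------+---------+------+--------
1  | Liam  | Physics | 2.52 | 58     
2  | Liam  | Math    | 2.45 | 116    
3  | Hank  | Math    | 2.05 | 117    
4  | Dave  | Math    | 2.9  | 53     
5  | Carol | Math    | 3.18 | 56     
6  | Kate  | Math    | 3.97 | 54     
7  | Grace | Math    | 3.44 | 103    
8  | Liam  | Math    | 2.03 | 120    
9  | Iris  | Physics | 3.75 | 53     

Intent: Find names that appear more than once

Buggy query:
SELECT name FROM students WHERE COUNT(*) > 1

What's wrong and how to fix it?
Bug: WHERE can't reference COUNT(*); aggregates are computed after WHERE

Fix: Group first, then use HAVING for the count condition

Corrected query:
SELECT name FROM students GROUP BY name HAVING COUNT(*) > 1

Result:
name
----
Liam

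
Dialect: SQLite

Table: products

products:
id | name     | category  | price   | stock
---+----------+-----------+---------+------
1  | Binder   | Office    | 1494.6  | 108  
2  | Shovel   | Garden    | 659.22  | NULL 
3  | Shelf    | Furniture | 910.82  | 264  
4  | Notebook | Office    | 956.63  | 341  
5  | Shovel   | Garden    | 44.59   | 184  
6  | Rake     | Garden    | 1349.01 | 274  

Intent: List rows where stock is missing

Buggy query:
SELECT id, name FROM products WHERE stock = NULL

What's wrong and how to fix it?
Bug: Comparing to NULL with '=' never matches; NULL = NULL is unknown, not true

Fix: Replace '= NULL' with 'IS NULL'

Corrected query:
SELECT id, name FROM products WHERE stock IS NULL

Result:
id | name  
---+-------
2  | Shovel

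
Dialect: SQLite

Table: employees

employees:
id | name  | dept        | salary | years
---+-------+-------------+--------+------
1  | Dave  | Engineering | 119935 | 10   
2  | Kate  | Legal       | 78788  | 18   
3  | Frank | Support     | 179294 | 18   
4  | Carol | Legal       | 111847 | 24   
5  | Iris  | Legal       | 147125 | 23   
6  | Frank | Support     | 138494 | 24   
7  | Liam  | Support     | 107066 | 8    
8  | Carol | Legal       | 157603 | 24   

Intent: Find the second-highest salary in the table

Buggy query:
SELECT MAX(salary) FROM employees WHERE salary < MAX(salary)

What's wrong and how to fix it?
Bug: MAX(salary) on the right of the comparison is an aggregate-in-WHERE error

Fix: Compute the overall MAX in a subquery, then take MAX of rows below it

Corrected query:
SELECT MAX(salary) FROM employees WHERE salary < (SELECT MAX(salary) FROM employees)

Result:
MAX(salary)
-----------
157603     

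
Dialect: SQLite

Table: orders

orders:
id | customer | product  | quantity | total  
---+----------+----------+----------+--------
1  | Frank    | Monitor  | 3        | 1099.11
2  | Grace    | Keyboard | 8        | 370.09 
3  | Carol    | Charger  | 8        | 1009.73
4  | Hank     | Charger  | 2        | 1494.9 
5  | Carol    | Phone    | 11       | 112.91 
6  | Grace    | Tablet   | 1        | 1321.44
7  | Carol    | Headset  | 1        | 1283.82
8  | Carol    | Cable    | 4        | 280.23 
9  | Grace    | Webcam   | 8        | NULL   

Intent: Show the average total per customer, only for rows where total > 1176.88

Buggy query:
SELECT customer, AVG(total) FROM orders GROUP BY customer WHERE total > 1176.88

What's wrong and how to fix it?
Bug: WHERE cannot follow GROUP BY

Fix: Place WHERE between FROM and GROUP BY

Corrected query:
SELECT customer, AVG(total) FROM orders WHERE total > 1176.88 GROUP BY customer

Result:
customer | AVG(total)
---------+-----------
Carol    | 1283.82   
Grace    | 1321.44   
Hank     | 1494.9    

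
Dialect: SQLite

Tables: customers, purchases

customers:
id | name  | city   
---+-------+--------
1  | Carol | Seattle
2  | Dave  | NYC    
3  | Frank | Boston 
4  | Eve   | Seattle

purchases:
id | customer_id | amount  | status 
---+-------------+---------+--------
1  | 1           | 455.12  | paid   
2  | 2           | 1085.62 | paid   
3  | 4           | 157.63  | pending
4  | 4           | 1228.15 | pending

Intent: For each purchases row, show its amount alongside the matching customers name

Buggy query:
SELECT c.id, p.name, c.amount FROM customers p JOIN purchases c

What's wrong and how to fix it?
Bug: Missing join condition: each purchases row is matched to all customers rows instead of just its own

Fix: Specify the join condition linking the foreign key to the parent id

Corrected query:
SELECT c.id, p.name, c.amount FROM customers p JOIN purchases c ON c.customer_id = p.id

Result:
id | name  | amount 
---+-------+--------
1  | Carol | 455.12 
2  | Dave  | 1085.62
3  | Eve   | 157.63 
4  | Eve   | 1228.15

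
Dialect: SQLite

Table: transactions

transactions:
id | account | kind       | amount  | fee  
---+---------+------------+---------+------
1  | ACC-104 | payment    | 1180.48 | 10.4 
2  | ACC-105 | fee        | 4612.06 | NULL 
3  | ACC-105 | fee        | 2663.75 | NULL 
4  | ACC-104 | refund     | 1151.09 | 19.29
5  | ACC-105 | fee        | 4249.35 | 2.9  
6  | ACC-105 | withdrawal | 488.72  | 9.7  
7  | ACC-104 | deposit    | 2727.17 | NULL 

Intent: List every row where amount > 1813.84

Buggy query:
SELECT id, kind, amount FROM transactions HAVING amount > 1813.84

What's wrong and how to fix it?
Bug: HAVING filters the output of aggregation, but this query has no GROUP BY and no aggregate functions, so SQLite rejects it (HAVING clause on a non-aggregate query); the condition here is per row

Fix: Use WHERE for row-level filtering

Corrected query:
SELECT id, kind, amount FROM transactions WHERE amount > 1813.84

Result:
id | kind    | amount 
---+---------+--------
2  | fee     | 4612.06
3  | fee     | 2663.75
5  | fee     | 4249.35
7  | deposit | 2727.17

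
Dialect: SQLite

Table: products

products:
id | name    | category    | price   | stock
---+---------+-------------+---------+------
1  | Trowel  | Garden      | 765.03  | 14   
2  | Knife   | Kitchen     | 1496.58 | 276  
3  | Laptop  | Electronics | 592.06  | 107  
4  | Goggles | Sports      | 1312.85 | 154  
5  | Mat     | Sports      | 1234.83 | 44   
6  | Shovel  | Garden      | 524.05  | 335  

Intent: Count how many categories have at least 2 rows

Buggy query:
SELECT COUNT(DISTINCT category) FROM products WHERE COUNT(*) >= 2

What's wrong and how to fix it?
Bug: COUNT(*) cannot appear in WHERE; the per-group count doesn't exist yet

Fix: Use a subquery that GROUPs and filters with HAVING, then count its rows

Corrected query:
SELECT COUNT(*) FROM (SELECT category FROM products GROUP BY category HAVING COUNT(*) >= 2)

Result:
COUNT(*)
--------
2       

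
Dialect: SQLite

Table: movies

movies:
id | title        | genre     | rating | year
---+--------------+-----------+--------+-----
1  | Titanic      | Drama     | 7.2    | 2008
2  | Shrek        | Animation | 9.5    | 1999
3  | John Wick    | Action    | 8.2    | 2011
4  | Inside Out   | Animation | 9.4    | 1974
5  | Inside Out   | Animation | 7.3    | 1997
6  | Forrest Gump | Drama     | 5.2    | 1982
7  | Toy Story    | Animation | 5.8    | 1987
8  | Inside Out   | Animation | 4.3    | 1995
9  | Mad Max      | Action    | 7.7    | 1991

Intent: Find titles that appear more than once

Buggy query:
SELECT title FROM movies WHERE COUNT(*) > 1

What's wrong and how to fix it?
Bug: COUNT(*) is an aggregate and cannot be used in WHERE

Fix: GROUP BY title, then filter groups with HAVING COUNT(*) > 1

Corrected query:
SELECT title FROM movies GROUP BY title HAVING COUNT(*) > 1

Result:
title     
----------
Inside Out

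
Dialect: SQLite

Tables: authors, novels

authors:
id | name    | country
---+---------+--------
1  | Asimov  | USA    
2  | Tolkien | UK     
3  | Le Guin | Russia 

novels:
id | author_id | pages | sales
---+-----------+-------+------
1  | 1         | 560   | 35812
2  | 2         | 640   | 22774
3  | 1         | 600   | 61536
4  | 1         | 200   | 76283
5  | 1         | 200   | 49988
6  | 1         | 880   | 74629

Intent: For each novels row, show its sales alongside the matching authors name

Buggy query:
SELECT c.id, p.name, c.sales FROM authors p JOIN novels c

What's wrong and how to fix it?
Bug: Missing join condition: each novels row is matched to all authors rows instead of just its own

Fix: Add ON c.author_id = p.id to the JOIN

Corrected query:
SELECT c.id, p.name, c.sales FROM authors p JOIN novels c ON c.author_id = p.id

Result:
id | name    | sales
---+---------+------
1  | Asimov  | 35812
2  | Tolkien | 22774
3  | Asimov  | 61536
4  | Asimov  | 76283
5  | Asimov  | 49988
6  | Asimov  | 74629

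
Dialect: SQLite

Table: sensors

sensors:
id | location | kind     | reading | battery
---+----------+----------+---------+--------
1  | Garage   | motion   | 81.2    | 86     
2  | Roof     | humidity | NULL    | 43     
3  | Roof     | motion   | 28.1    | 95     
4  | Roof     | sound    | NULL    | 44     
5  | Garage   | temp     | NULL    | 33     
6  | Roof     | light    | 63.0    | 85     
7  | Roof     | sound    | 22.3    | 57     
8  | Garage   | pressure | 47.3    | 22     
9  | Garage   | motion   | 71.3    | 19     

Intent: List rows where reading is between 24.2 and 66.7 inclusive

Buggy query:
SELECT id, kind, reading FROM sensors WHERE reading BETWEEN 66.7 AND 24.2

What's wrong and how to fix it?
Bug: BETWEEN expects the lower bound first; with 66.7 AND 24.2 the range is empty

Fix: Write BETWEEN 24.2 AND 66.7

Corrected query:
SELECT id, kind, reading FROM sensors WHERE reading BETWEEN 24.2 AND 66.7

Result:
id | kind     | reading
---+----------+--------
3  | motion   | 28.1   
6  | light    | 63     
8  | pressure | 47.3   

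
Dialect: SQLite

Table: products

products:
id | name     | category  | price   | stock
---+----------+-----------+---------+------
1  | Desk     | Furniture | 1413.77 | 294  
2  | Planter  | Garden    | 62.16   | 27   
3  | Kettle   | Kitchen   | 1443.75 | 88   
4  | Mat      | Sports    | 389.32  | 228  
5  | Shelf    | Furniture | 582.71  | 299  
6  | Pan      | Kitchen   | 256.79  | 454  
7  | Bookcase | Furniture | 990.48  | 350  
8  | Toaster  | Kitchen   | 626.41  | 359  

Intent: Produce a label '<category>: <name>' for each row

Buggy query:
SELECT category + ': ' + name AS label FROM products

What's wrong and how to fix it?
Bug: SQLite uses || for string concatenation; + coerces text to numbers (yielding 0)

Fix: Replace + with || to concatenate text

Corrected query:
SELECT category || ': ' || name AS label FROM products

Result:
label              
-------------------
Furniture: Desk    
Garden: Planter    
Kitchen: Kettle    
Sports: Mat        
Furniture: Shelf   
Kitchen: Pan       
Furniture: Bookcase
Kitchen: Toaster   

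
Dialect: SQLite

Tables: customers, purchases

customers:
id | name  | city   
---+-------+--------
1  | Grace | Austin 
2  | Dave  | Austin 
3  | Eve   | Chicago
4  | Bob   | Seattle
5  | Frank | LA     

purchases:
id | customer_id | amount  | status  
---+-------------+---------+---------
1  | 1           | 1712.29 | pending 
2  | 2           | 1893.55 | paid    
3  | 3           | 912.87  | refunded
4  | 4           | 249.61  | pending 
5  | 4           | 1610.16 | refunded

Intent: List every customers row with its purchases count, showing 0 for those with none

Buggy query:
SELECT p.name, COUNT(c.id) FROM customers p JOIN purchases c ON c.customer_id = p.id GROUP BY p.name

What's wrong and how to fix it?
Bug: INNER JOIN drops customers rows that have no matching purchases rows

Fix: Switch to LEFT JOIN to retain unmatched parent rows

Corrected query:
SELECT p.name, COUNT(c.id) FROM customers p LEFT JOIN purchases c ON c.customer_id = p.id GROUP BY p.name

Result:
name  | COUNT(c.id)
------+------------
Bob   | 2          
Dave  | 1          
Eve   | 1          
Frank | 0          
Grace | 1          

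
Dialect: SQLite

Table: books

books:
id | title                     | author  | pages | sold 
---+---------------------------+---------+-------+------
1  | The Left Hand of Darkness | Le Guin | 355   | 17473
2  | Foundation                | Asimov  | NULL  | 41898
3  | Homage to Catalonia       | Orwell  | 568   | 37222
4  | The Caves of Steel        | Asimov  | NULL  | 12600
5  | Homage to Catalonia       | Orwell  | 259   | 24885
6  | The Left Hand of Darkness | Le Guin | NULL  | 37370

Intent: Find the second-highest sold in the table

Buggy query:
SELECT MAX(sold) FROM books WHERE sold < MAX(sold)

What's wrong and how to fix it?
Bug: The inner MAX is an aggregate inside WHERE, which is not allowed

Fix: Compute the overall MAX in a subquery, then take MAX of rows below it

Corrected query:
SELECT MAX(sold) FROM books WHERE sold < (SELECT MAX(sold) FROM books)

Result:
MAX(sold)
---------
37370    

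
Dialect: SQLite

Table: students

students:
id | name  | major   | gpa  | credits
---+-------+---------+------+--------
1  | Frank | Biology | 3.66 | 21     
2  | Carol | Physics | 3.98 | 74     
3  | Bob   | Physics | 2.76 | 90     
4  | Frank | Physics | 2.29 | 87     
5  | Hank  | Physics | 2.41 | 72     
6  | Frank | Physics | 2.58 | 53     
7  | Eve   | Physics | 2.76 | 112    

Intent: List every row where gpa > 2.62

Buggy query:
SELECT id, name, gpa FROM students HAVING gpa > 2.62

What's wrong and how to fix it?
Bug: This is a non-aggregate query (no GROUP BY, no aggregates), so in SQLite the HAVING clause is invalid here; a row-level condition belongs in WHERE

Fix: Replace HAVING with WHERE since the condition applies to individual rows

Corrected query:
SELECT id, name, gpa FROM students WHERE gpa > 2.62

Result:
id | name  | gpa 
---+-------+-----
1  | Frank | 3.66
2  | Carol | 3.98
3  | Bob   | 2.76
7  | Eve   | 2.76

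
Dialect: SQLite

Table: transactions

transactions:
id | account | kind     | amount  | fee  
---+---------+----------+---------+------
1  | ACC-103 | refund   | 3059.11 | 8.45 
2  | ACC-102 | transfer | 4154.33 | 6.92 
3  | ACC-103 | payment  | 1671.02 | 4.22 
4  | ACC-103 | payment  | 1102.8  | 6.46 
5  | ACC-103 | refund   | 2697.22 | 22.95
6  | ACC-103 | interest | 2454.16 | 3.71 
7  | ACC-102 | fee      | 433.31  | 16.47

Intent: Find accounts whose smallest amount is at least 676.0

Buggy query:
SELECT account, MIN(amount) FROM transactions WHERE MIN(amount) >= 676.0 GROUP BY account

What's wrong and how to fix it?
Bug: Aggregates like MIN are computed per group after WHERE runs

Fix: Replace WHERE with HAVING after the GROUP BY

Corrected query:
SELECT account, MIN(amount) FROM transactions GROUP BY account HAVING MIN(amount) >= 676.0

Result:
account | MIN(amount)
--------+------------
ACC-103 | 1102.8     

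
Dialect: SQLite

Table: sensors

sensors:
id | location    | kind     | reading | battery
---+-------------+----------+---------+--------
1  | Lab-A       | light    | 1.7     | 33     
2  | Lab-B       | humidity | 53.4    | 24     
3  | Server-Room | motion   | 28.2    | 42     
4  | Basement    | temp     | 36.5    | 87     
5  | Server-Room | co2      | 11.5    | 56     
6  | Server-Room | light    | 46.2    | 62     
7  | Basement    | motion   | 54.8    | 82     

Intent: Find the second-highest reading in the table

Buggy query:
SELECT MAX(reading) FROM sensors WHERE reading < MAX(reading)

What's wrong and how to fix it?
Bug: MAX(reading) on the right of the comparison is an aggregate-in-WHERE error

Fix: Compute the overall MAX in a subquery, then take MAX of rows below it

Corrected query:
SELECT MAX(reading) FROM sensors WHERE reading < (SELECT MAX(reading) FROM sensors)

Result:
MAX(reading)
------------
53.4        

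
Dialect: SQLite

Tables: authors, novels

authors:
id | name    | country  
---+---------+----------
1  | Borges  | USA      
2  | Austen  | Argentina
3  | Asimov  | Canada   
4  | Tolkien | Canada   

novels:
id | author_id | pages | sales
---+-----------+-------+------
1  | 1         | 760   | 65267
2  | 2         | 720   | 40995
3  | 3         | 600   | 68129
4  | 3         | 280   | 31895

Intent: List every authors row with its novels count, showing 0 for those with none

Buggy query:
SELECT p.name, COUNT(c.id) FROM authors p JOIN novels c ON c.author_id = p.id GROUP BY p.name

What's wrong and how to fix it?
Bug: An inner join excludes parents with zero children

Fix: Switch to LEFT JOIN to retain unmatched parent rows

Corrected query:
SELECT p.name, COUNT(c.id) FROM authors p LEFT JOIN novels c ON c.author_id = p.id GROUP BY p.name

Result:
name    | COUNT(c.id)
--------+------------
Asimov  | 2          
Austen  | 1          
Borges  | 1          
Tolkien | 0          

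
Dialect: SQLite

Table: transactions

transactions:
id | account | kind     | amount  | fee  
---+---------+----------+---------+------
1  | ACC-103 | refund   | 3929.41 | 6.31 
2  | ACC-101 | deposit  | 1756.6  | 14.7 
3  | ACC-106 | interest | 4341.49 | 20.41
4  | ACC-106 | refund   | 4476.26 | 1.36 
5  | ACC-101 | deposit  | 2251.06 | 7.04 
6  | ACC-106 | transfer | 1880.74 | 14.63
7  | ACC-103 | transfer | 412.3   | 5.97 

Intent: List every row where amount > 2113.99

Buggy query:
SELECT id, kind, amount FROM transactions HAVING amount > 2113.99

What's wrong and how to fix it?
Bug: This is a non-aggregate query (no GROUP BY, no aggregates), so in SQLite the HAVING clause is invalid here; a row-level condition belongs in WHERE

Fix: Use WHERE for row-level filtering

Corrected query:
SELECT id, kind, amount FROM transactions WHERE amount > 2113.99

Result:
id | kind     | amount 
---+----------+--------
1  | refund   | 3929.41
3  | interest | 4341.49
4  | refund   | 4476.26
5  | deposit  | 2251.06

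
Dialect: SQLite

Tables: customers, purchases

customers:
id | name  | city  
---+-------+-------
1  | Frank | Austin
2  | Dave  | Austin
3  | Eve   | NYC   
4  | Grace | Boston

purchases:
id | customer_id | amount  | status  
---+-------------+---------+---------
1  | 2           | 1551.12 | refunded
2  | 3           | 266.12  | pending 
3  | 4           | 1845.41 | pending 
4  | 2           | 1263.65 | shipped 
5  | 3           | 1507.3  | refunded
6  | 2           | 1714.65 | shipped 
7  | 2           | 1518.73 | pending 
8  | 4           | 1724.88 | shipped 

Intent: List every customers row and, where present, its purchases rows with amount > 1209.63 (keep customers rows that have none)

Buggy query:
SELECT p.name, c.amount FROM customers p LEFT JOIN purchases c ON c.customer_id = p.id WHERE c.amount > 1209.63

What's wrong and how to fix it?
Bug: Filtering c.amount in WHERE discards the NULL rows produced by LEFT JOIN, turning it into an inner join

Fix: Move the right-table condition into the ON clause so unmatched parents are kept

Corrected query:
SELECT p.name, c.amount FROM customers p LEFT JOIN purchases c ON c.customer_id = p.id AND c.amount > 1209.63

Result:
name  | amount 
------+--------
Frank | NULL   
Dave  | 1263.65
Dave  | 1518.73
Dave  | 1551.12
Dave  | 1714.65
Eve   | 1507.3 
Grace | 1724.88
Grace | 1845.41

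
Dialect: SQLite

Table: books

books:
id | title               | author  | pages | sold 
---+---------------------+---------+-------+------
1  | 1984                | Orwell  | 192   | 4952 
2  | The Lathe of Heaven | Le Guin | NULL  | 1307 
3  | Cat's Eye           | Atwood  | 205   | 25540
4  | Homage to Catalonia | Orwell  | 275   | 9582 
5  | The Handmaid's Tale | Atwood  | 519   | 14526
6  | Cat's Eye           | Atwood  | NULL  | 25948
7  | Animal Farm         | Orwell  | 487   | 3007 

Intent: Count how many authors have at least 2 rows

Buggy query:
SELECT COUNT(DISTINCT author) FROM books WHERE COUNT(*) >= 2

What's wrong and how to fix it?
Bug: COUNT(*) cannot appear in WHERE; the per-group count doesn't exist yet

Fix: Use a subquery that GROUPs and filters with HAVING, then count its rows

Corrected query:
SELECT COUNT(*) FROM (SELECT author FROM books GROUP BY author HAVING COUNT(*) >= 2)

Result:
COUNT(*)
--------
2       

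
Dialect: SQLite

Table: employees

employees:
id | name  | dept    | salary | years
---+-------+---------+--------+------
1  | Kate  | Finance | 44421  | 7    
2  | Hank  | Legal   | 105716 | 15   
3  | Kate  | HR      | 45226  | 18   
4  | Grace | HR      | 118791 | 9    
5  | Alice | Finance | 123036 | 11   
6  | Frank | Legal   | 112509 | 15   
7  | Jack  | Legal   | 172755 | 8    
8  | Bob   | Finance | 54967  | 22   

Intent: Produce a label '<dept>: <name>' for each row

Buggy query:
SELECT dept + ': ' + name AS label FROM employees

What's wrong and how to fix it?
Bug: '+' is numeric addition; on text columns SQLite converts them to 0 instead of concatenating

Fix: Replace + with || to concatenate text

Corrected query:
SELECT dept || ': ' || name AS label FROM employees

Result:
label         
--------------
Finance: Kate 
Legal: Hank   
HR: Kate      
HR: Grace     
Finance: Alice
Legal: Frank  
Legal: Jack   
Finance: Bob  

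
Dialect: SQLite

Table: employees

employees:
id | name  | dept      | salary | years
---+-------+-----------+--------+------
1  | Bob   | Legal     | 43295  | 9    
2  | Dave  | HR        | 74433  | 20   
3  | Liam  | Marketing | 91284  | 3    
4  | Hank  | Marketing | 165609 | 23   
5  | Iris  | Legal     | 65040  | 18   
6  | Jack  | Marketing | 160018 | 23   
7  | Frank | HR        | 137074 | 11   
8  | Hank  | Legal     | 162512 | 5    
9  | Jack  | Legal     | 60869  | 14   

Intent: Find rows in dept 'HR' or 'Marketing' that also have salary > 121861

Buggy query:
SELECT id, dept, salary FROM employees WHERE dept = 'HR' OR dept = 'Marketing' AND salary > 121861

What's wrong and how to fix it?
Bug: AND binds tighter than OR, so this parses as dept = 'HR' OR (dept = 'Marketing' AND salary > 121861)

Fix: Add parentheses around the OR so the AND applies to both alternatives

Corrected query:
SELECT id, dept, salary FROM employees WHERE (dept = 'HR' OR dept = 'Marketing') AND salary > 121861

Result:
id | dept      | salary
---+-----------+-------
4  | Marketing | 165609
6  | Marketing | 160018
7  | HR        | 137074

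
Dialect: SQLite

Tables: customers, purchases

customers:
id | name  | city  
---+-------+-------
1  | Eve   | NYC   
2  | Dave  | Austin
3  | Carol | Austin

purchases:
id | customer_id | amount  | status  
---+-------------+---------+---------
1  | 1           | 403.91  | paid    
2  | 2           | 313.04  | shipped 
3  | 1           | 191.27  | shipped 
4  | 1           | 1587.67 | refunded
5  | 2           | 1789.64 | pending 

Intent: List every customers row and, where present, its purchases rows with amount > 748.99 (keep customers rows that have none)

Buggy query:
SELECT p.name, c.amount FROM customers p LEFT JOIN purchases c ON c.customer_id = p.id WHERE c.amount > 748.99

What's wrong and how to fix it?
Bug: A WHERE condition on the right-hand table after LEFT JOIN drops unmatched parents

Fix: Put 'c.amount > 748.99' in the JOIN's ON clause instead of WHERE

Corrected query:
SELECT p.name, c.amount FROM customers p LEFT JOIN purchases c ON c.customer_id = p.id AND c.amount > 748.99

Result:
name  | amount 
------+--------
Eve   | 1587.67
Dave  | 1789.64
Carol | NULL   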